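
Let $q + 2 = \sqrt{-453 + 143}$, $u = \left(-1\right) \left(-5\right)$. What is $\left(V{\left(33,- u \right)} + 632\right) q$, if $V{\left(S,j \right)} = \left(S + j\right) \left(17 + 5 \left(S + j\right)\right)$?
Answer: $-10056 + 5028 i \sqrt{310} \approx -10056.0 + 88527.0 i$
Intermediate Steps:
$u = 5$
$q = -2 + i \sqrt{310}$ ($q = -2 + \sqrt{-453 + 143} = -2 + \sqrt{-310} = -2 + i \sqrt{310} \approx -2.0 + 17.607 i$)
$V{\left(S,j \right)} = \left(S + j\right) \left(17 + 5 S + 5 j\right)$ ($V{\left(S,j \right)} = \left(S + j\right) \left(17 + \left(5 S + 5 j\right)\right) = \left(S + j\right) \left(17 + 5 S + 5 j\right)$)
$\left(V{\left(33,- u \right)} + 632\right) q = \left(\left(5 \cdot 33^{2} + 5 \left(\left(-1\right) 5\right)^{2} + 17 \cdot 33 + 17 \left(\left(-1\right) 5\right) + 10 \cdot 33 \left(\left(-1\right) 5\right)\right) + 632\right) \left(-2 + i \sqrt{310}\right) = \left(\left(5 \cdot 1089 + 5 \left(-5\right)^{2} + 561 + 17 \left(-5\right) + 10 \cdot 33 \left(-5\right)\right) + 632\right) \left(-2 + i \sqrt{310}\right) = \left(\left(5445 + 5 \cdot 25 + 561 - 85 - 1650\right) + 632\right) \left(-2 + i \sqrt{310}\right) = \left(\left(5445 + 125 + 561 - 85 - 1650\right) + 632\right) \left(-2 + i \sqrt{310}\right) = \left(4396 + 632\right) \left(-2 + i \sqrt{310}\right) = 5028 \left(-2 + i \sqrt{310}\right) = -10056 + 5028 i \sqrt{310}$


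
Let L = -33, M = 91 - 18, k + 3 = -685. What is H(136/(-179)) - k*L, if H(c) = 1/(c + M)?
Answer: -293585245/12931 ≈ -22704.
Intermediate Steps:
k = -688 (k = -3 - 685 = -688)
M = 73
H(c) = 1/(73 + c) (H(c) = 1/(c + 73) = 1/(73 + c))
H(136/(-179)) - k*L = 1/(73 + 136/(-179)) - (-688)*(-33) = 1/(73 + 136*(-1/179)) - 1*22704 = 1/(73 - 136/179) - 22704 = 1/(12931/179) - 22704 = 179/12931 - 22704 = -293585245/12931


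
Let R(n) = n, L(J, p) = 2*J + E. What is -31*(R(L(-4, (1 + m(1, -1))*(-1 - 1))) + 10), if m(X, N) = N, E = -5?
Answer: 93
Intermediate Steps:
L(J, p) = -5 + 2*J (L(J, p) = 2*J - 5 = -5 + 2*J)
-31*(R(L(-4, (1 + m(1, -1))*(-1 - 1))) + 10) = -31*((-5 + 2*(-4)) + 10) = -31*((-5 - 8) + 10) = -31*(-13 + 10) = -31*(-3) = 93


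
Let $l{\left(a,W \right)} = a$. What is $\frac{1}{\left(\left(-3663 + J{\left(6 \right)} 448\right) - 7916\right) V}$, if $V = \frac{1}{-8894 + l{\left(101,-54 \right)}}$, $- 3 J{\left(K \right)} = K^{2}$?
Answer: $\frac{8793}{16955} \approx 0.51861$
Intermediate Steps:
$J{\left(K \right)} = - \frac{K^{2}}{3}$
$V = - \frac{1}{8793}$ ($V = \frac{1}{-8894 + 101} = \frac{1}{-8793} = - \frac{1}{8793} \approx -0.00011373$)
$\frac{1}{\left(\left(-3663 + J{\left(6 \right)} 448\right) - 7916\right) V} = \frac{1}{\left(\left(-3663 + - \frac{6^{2}}{3} \cdot 448\right) - 7916\right) \left(- \frac{1}{8793}\right)} = \frac{1}{\left(-3663 + \left(- \frac{1}{3}\right) 36 \cdot 448\right) - 7916} \left(-8793\right) = \frac{1}{\left(-3663 - 5376\right) - 7916} \left(-8793\right) = \frac{1}{-9039 - 7916} \left(-8793\right) = \frac{1}{-16955} \left(-8793\right) = \left(- \frac{1}{16955}\right) \left(-8793\right) = \frac{8793}{16955}$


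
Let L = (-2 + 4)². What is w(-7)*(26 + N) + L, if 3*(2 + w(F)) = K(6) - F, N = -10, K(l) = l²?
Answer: 604/3 ≈ 201.33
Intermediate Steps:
L = 4 (L = 2² = 4)
w(F) = 10 - F/3 (w(F) = -2 + (6² - F)/3 = -2 + (36 - F)/3 = -2 + (12 - F/3) = 10 - F/3)
w(-7)*(26 + N) + L = (10 - ⅓*(-7))*(26 - 10) + 4 = (10 + 7/3)*16 + 4 = (37/3)*16 + 4 = 592/3 + 4 = 604/3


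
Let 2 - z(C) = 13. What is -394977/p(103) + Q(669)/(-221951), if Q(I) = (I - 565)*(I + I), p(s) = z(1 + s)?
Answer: 7969455405/221951 ≈ 35906.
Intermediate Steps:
z(C) = -11 (z(C) = 2 - 1*13 = 2 - 13 = -11)
p(s) = -11
Q(I) = 2*I*(-565 + I) (Q(I) = (-565 + I)*(2*I) = 2*I*(-565 + I))
-394977/p(103) + Q(669)/(-221951) = -394977/(-11) + (2*669*(-565 + 669))/(-221951) = -394977*(-1/11) + (2*669*104)*(-1/221951) = 35907 + 139152*(-1/221951) = 35907 - 139152/221951 = 7969455405/221951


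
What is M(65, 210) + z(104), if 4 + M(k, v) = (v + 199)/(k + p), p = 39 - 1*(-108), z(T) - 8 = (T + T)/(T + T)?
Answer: 1469/212 ≈ 6.9292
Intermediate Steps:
z(T) = 9 (z(T) = 8 + (T + T)/(T + T) = 8 + (2*T)/((2*T)) = 8 + (2*T)*(1/(2*T)) = 8 + 1 = 9)
p = 147 (p = 39 + 108 = 147)
M(k, v) = -4 + (199 + v)/(147 + k) (M(k, v) = -4 + (v + 199)/(k + 147) = -4 + (199 + v)/(147 + k))
M(65, 210) + z(104) = (-389 + 210 - 4*65)/(147 + 65) + 9 = (-389 + 210 - 260)/212 + 9 = (1/212)*(-439) + 9 = -439/212 + 9 = 1469/212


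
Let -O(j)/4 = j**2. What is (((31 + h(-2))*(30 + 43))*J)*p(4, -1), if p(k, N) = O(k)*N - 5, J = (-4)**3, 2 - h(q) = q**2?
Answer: -7993792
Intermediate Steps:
h(q) = 2 - q**2
O(j) = -4*j**2
J = -64
p(k, N) = -5 - 4*N*k**2 (p(k, N) = (-4*k**2)*N - 5 = -4*N*k**2 - 5 = -5 - 4*N*k**2)
(((31 + h(-2))*(30 + 43))*J)*p(4, -1) = (((31 + (2 - 1*(-2)**2))*(30 + 43))*(-64))*(-5 - 4*(-1)*4**2) = (((31 + (2 - 1*4))*73)*(-64))*(-5 - 4*(-1)*16) = (((31 + (2 - 4))*73)*(-64))*(-5 + 64) = (((31 - 2)*73)*(-64))*59 = ((29*73)*(-64))*59 = (2117*(-64))*59 = -135488*59 = -7993792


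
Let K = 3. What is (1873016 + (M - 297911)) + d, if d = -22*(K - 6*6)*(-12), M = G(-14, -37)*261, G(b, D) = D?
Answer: 1556736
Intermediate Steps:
M = -9657 (M = -37*261 = -9657)
d = -8712 (d = -22*(3 - 6*6)*(-12) = -22*(3 - 36)*(-12) = -22*(-33)*(-12) = 726*(-12) = -8712)
(1873016 + (M - 297911)) + d = (1873016 + (-9657 - 297911)) - 8712 = (1873016 - 307568) - 8712 = 1565448 - 8712 = 1556736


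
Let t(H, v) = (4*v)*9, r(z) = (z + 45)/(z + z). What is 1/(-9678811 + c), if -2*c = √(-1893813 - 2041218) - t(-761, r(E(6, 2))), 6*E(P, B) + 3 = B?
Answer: -38724928/374905016086327 + 2*I*√3935031/374905016086327 ≈ -1.0329e-7 + 1.0582e-11*I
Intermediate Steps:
E(P, B) = -½ + B/6
r(z) = (45 + z)/(2*z) (r(z) = (45 + z)/((2*z)) = (45 + z)*(1/(2*z)) = (45 + z)/(2*z))
t(H, v) = 36*v
c = -2421 - I*√3935031/2 (c = -(√(-1893813 - 2041218) - 36*(45 + (-½ + (⅙)*2))/(2*(-½ + (⅙)*2)))/2 = -(√(-3935031) - 36*(45 + (-½ + ⅓))/(2*(-½ + ⅓)))/2 = -(I*√3935031 - 36*(45 - ⅙)/(2*(-⅙)))/2 = -(I*√3935031 - 36*(½)*(-6)*(269/6))/2 = -(I*√3935031 - 36*(-269)/2)/2 = -(I*√3935031 - 1*(-4842))/2 = -(I*√3935031 + 4842)/2 = -(4842 + I*√3935031)/2 = -2421 - I*√3935031/2 ≈ -2421.0 - 991.85*I)
1/(-9678811 + c) = 1/(-9678811 + (-2421 - I*√3935031/2)) = 1/(-9681232 - I*√3935031/2)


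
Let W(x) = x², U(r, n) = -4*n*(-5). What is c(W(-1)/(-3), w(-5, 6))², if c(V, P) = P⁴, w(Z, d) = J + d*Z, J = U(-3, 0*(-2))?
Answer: 656100000000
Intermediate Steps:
U(r, n) = 20*n
J = 0 (J = 20*(0*(-2)) = 20*0 = 0)
w(Z, d) = Z*d (w(Z, d) = 0 + d*Z = 0 + Z*d = Z*d)
c(W(-1)/(-3), w(-5, 6))² = ((-5*6)⁴)² = ((-30)⁴)² = 810000² = 656100000000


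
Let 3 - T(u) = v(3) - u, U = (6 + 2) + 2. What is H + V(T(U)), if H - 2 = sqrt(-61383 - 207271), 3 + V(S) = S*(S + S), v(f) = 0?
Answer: 337 + I*sqrt(268654) ≈ 337.0 + 518.32*I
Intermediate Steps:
U = 10 (U = 8 + 2 = 10)
T(u) = 3 + u (T(u) = 3 - (0 - u) = 3 - (-1)*u = 3 + u)
V(S) = -3 + 2*S**2 (V(S) = -3 + S*(S + S) = -3 + S*(2*S) = -3 + 2*S**2)
H = 2 + I*sqrt(268654) (H = 2 + sqrt(-61383 - 207271) = 2 + sqrt(-268654) = 2 + I*sqrt(268654) ≈ 2.0 + 518.32*I)
H + V(T(U)) = (2 + I*sqrt(268654)) + (-3 + 2*(3 + 10)**2) = (2 + I*sqrt(268654)) + (-3 + 2*13**2) = (2 + I*sqrt(268654)) + (-3 + 2*169) = (2 + I*sqrt(268654)) + (-3 + 338) = (2 + I*sqrt(268654)) + 335 = 337 + I*sqrt(268654)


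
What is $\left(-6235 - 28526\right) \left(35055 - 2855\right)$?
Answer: $-1119304200$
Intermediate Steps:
$\left(-6235 - 28526\right) \left(35055 - 2855\right) = \left(-34761\right) 32200 = -1119304200$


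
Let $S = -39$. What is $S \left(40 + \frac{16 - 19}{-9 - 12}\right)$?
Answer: $- \frac{10959}{7} \approx -1565.6$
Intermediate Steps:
$S \left(40 + \frac{16 - 19}{-9 - 12}\right) = - 39 \left(40 + \frac{16 - 19}{-9 - 12}\right) = - 39 \left(40 - \frac{3}{-9 - 12}\right) = - 39 \left(40 - \frac{3}{-21}\right) = - 39 \left(40 - - \frac{1}{7}\right) = - 39 \left(40 + \frac{1}{7}\right) = \left(-39\right) \frac{281}{7} = - \frac{10959}{7}$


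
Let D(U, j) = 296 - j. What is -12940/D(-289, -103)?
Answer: -12940/399 ≈ -32.431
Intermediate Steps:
-12940/D(-289, -103) = -12940/(296 - 1*(-103)) = -12940/(296 + 103) = -12940/399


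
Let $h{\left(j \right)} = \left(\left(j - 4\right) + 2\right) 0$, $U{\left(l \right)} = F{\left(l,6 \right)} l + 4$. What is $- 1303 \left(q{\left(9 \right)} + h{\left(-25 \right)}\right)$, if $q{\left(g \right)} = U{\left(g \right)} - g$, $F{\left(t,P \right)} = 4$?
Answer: $-40393$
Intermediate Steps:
$U{\left(l \right)} = 4 + 4 l$ ($U{\left(l \right)} = 4 l + 4 = 4 + 4 l$)
$h{\left(j \right)} = 0$ ($h{\left(j \right)} = \left(\left(-4 + j\right) + 2\right) 0 = \left(-2 + j\right) 0 = 0$)
$q{\left(g \right)} = 4 + 3 g$ ($q{\left(g \right)} = \left(4 + 4 g\right) - g = 4 + 3 g$)
$- 1303 \left(q{\left(9 \right)} + h{\left(-25 \right)}\right) = - 1303 \left(\left(4 + 3 \cdot 9\right) + 0\right) = - 1303 \left(\left(4 + 27\right) + 0\right) = - 1303 \left(31 + 0\right) = \left(-1303\right) 31 = -40393$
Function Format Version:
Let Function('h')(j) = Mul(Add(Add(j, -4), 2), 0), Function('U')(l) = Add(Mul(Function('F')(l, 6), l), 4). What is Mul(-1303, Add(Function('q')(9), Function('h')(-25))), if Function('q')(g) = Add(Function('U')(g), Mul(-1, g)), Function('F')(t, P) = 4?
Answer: -40393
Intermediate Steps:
Function('U')(l) = Add(4, Mul(4, l)) (Function('U')(l) = Add(Mul(4, l), 4) = Add(4, Mul(4, l)))
Function('h')(j) = 0 (Function('h')(j) = Mul(Add(Add(-4, j), 2), 0) = Mul(Add(-2, j), 0) = 0)
Function('q')(g) = Add(4, Mul(3, g)) (Function('q')(g) = Add(Add(4, Mul(4, g)), Mul(-1, g)) = Add(4, Mul(3, g)))
Mul(-1303, Add(Function('q')(9), Function('h')(-25))) = Mul(-1303, Add(Add(4, Mul(3, 9)), 0)) = Mul(-1303, Add(Add(4, 27), 0)) = Mul(-1303, Add(31, 0)) = Mul(-1303, 31) = -40393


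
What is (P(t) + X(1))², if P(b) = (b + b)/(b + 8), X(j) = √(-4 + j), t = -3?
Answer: (6 - 5*I*√3)²/25 ≈ -1.56 - 4.1569*I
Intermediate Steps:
P(b) = 2*b/(8 + b) (P(b) = (2*b)/(8 + b) = 2*b/(8 + b))
(P(t) + X(1))² = (2*(-3)/(8 - 3) + √(-4 + 1))² = (2*(-3)/5 + √(-3))² = (2*(-3)*(⅕) + I*√3)² = (-6/5 + I*√3)²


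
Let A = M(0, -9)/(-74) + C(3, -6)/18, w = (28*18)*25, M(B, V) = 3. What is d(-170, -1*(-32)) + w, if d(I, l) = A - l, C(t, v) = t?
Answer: 1395062/111 ≈ 12568.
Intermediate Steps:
w = 12600 (w = 504*25 = 12600)
A = 14/111 (A = 3/(-74) + 3/18 = 3*(-1/74) + 3*(1/18) = -3/74 + ⅙ = 14/111 ≈ 0.12613)
d(I, l) = 14/111 - l
d(-170, -1*(-32)) + w = (14/111 - (-1)*(-32)) + 12600 = (14/111 - 1*32) + 12600 = (14/111 - 32) + 12600 = -3538/111 + 12600 = 1395062/111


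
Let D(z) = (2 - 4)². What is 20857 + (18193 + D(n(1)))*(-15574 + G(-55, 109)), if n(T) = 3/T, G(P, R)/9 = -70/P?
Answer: -3114878609/11 ≈ -2.8317e+8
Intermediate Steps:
G(P, R) = -630/P (G(P, R) = 9*(-70/P) = -630/P)
D(z) = 4 (D(z) = (-2)² = 4)
20857 + (18193 + D(n(1)))*(-15574 + G(-55, 109)) = 20857 + (18193 + 4)*(-15574 - 630/(-55)) = 20857 + 18197*(-15574 - 630*(-1/55)) = 20857 + 18197*(-15574 + 126/11) = 20857 + 18197*(-171188/11) = 20857 - 3115108036/11 = -3114878609/11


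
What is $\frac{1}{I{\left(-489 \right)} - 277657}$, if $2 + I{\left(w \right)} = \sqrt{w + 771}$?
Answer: $- \frac{92553}{25698173333} - \frac{\sqrt{282}}{77094519999} \approx -3.6018 \cdot 10^{-6}$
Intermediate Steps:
$I{\left(w \right)} = -2 + \sqrt{771 + w}$ ($I{\left(w \right)} = -2 + \sqrt{w + 771} = -2 + \sqrt{771 + w}$)
$\frac{1}{I{\left(-489 \right)} - 277657} = \frac{1}{\left(-2 + \sqrt{771 - 489}\right) - 277657} = \frac{1}{\left(-2 + \sqrt{282}\right) - 277657} = \frac{1}{-277659 + \sqrt{282}}$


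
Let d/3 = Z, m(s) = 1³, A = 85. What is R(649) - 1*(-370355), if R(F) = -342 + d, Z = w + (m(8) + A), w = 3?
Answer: 370280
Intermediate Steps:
m(s) = 1
Z = 89 (Z = 3 + (1 + 85) = 3 + 86 = 89)
d = 267 (d = 3*89 = 267)
R(F) = -75 (R(F) = -342 + 267 = -75)
R(649) - 1*(-370355) = -75 - 1*(-370355) = -75 + 370355 = 370280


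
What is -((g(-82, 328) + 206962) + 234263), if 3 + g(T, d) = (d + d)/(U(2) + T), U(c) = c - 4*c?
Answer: -4853360/11 ≈ -4.4121e+5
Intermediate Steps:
U(c) = -3*c
g(T, d) = -3 + 2*d/(-6 + T) (g(T, d) = -3 + (d + d)/(-3*2 + T) = -3 + (2*d)/(-6 + T) = -3 + 2*d/(-6 + T))
-((g(-82, 328) + 206962) + 234263) = -(((18 - 3*(-82) + 2*328)/(-6 - 82) + 206962) + 234263) = -(((18 + 246 + 656)/(-88) + 206962) + 234263) = -((-1/88*920 + 206962) + 234263) = -((-115/11 + 206962) + 234263) = -(2276467/11 + 234263) = -1*4853360/11 = -4853360/11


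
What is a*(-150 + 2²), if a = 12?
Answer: -1752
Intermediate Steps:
a*(-150 + 2²) = 12*(-150 + 2²) = 12*(-150 + 4) = 12*(-146) = -1752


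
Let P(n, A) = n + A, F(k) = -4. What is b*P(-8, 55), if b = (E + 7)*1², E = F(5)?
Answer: 141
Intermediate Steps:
E = -4
P(n, A) = A + n
b = 3 (b = (-4 + 7)*1² = 3*1 = 3)
b*P(-8, 55) = 3*(55 - 8) = 3*47 = 141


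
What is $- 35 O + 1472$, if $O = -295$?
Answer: $11797$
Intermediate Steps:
$- 35 O + 1472 = \left(-35\right) \left(-295\right) + 1472 = 10325 + 1472 = 11797$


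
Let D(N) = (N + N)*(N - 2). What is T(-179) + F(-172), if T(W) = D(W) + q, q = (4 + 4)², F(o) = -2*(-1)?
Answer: 64864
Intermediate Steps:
F(o) = 2
q = 64 (q = 8² = 64)
D(N) = 2*N*(-2 + N) (D(N) = (2*N)*(-2 + N) = 2*N*(-2 + N))
T(W) = 64 + 2*W*(-2 + W) (T(W) = 2*W*(-2 + W) + 64 = 64 + 2*W*(-2 + W))
T(-179) + F(-172) = (64 + 2*(-179)*(-2 - 179)) + 2 = (64 + 2*(-179)*(-181)) + 2 = (64 + 64798) + 2 = 64862 + 2 = 64864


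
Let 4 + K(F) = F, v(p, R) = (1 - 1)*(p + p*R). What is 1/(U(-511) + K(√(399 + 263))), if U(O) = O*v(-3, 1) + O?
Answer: -515/264563 - √662/264563 ≈ -0.0020439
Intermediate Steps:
v(p, R) = 0 (v(p, R) = 0*(p + R*p) = 0)
U(O) = O (U(O) = O*0 + O = 0 + O = O)
K(F) = -4 + F
1/(U(-511) + K(√(399 + 263))) = 1/(-511 + (-4 + √(399 + 263))) = 1/(-511 + (-4 + √662)) = 1/(-515 + √662)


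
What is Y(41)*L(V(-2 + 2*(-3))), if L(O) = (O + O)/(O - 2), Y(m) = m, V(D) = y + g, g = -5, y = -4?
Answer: 738/11 ≈ 67.091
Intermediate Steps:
V(D) = -9 (V(D) = -4 - 5 = -9)
L(O) = 2*O/(-2 + O) (L(O) = (2*O)/(-2 + O) = 2*O/(-2 + O))
Y(41)*L(V(-2 + 2*(-3))) = 41*(2*(-9)/(-2 - 9)) = 41*(2*(-9)/(-11)) = 41*(2*(-9)*(-1/11)) = 41*(18/11) = 738/11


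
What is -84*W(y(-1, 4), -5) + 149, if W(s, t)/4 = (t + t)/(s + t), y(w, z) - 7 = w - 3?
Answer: -1531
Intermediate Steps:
y(w, z) = 4 + w (y(w, z) = 7 + (w - 3) = 7 + (-3 + w) = 4 + w)
W(s, t) = 8*t/(s + t) (W(s, t) = 4*((t + t)/(s + t)) = 4*((2*t)/(s + t)) = 4*(2*t/(s + t)) = 8*t/(s + t))
-84*W(y(-1, 4), -5) + 149 = -672*(-5)/((4 - 1) - 5) + 149 = -672*(-5)/(3 - 5) + 149 = -672*(-5)/(-2) + 149 = -672*(-5)*(-1)/2 + 149 = -84*20 + 149 = -1680 + 149 = -1531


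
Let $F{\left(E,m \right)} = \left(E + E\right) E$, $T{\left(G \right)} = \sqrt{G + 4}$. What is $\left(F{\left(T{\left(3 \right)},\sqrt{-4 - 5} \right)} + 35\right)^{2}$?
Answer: $2401$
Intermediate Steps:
$T{\left(G \right)} = \sqrt{4 + G}$
$F{\left(E,m \right)} = 2 E^{2}$ ($F{\left(E,m \right)} = 2 E E = 2 E^{2}$)
$\left(F{\left(T{\left(3 \right)},\sqrt{-4 - 5} \right)} + 35\right)^{2} = \left(2 \left(\sqrt{4 + 3}\right)^{2} + 35\right)^{2} = \left(2 \left(\sqrt{7}\right)^{2} + 35\right)^{2} = \left(2 \cdot 7 + 35\right)^{2} = \left(14 + 35\right)^{2} = 49^{2} = 2401$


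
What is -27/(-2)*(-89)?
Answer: -2403/2 ≈ -1201.5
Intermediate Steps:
-27/(-2)*(-89) = -27*(-½)*(-89) = (27/2)*(-89) = -2403/2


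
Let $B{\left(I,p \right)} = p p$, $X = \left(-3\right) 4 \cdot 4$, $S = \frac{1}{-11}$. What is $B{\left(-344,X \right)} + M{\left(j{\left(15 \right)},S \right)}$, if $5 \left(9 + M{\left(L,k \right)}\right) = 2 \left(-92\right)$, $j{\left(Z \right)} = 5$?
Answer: $\frac{11291}{5} \approx 2258.2$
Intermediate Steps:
$S = - \frac{1}{11} \approx -0.090909$
$X = -48$ ($X = \left(-12\right) 4 = -48$)
$B{\left(I,p \right)} = p^{2}$
$M{\left(L,k \right)} = - \frac{229}{5}$ ($M{\left(L,k \right)} = -9 + \frac{2 \left(-92\right)}{5} = -9 + \frac{1}{5} \left(-184\right) = -9 - \frac{184}{5} = - \frac{229}{5}$)
$B{\left(-344,X \right)} + M{\left(j{\left(15 \right)},S \right)} = \left(-48\right)^{2} - \frac{229}{5} = 2304 - \frac{229}{5} = \frac{11291}{5}$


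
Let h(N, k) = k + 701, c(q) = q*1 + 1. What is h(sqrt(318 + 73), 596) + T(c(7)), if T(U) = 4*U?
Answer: 1329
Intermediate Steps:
c(q) = 1 + q (c(q) = q + 1 = 1 + q)
h(N, k) = 701 + k
h(sqrt(318 + 73), 596) + T(c(7)) = (701 + 596) + 4*(1 + 7) = 1297 + 4*8 = 1297 + 32 = 1329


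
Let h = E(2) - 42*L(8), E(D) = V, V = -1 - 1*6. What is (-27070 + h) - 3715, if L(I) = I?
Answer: -31128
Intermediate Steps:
V = -7 (V = -1 - 6 = -7)
E(D) = -7
h = -343 (h = -7 - 42*8 = -7 - 336 = -343)
(-27070 + h) - 3715 = (-27070 - 343) - 3715 = -27413 - 3715 = -31128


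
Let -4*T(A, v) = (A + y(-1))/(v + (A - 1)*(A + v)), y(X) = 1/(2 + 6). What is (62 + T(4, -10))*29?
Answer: 1611965/896 ≈ 1799.1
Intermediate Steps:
y(X) = ⅛ (y(X) = 1/8 = ⅛)
T(A, v) = -(⅛ + A)/(4*(v + (-1 + A)*(A + v))) (T(A, v) = -(A + ⅛)/(4*(v + (A - 1)*(A + v))) = -(⅛ + A)/(4*(v + (-1 + A)*(A + v))))
(62 + T(4, -10))*29 = (62 + (1/32)*(-1 - 8*4)/(4*(-1 + 4 - 10)))*29 = (62 + (1/32)*(¼)*(-1 - 32)/(-7))*29 = (62 + (1/32)*(¼)*(-⅐)*(-33))*29 = (62 + 33/896)*29 = (55585/896)*29 = 1611965/896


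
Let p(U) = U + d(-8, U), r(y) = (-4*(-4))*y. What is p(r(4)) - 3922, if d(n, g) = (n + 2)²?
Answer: -3822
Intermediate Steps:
r(y) = 16*y
d(n, g) = (2 + n)²
p(U) = 36 + U (p(U) = U + (2 - 8)² = U + (-6)² = U + 36 = 36 + U)
p(r(4)) - 3922 = (36 + 16*4) - 3922 = (36 + 64) - 3922 = 100 - 3922 = -3822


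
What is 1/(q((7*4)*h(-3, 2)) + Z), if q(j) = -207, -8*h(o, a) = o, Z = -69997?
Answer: -1/70204 ≈ -1.4244e-5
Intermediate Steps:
h(o, a) = -o/8
1/(q((7*4)*h(-3, 2)) + Z) = 1/(-207 - 69997) = 1/(-70204) = -1/70204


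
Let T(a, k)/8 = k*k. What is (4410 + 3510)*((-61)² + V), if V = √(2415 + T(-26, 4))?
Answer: 29470320 + 7920*√2543 ≈ 2.9870e+7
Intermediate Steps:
T(a, k) = 8*k² (T(a, k) = 8*(k*k) = 8*k²)
V = √2543 (V = √(2415 + 8*4²) = √(2415 + 8*16) = √(2415 + 128) = √2543 ≈ 50.428)
(4410 + 3510)*((-61)² + V) = (4410 + 3510)*((-61)² + √2543) = 7920*(3721 + √2543) = 29470320 + 7920*√2543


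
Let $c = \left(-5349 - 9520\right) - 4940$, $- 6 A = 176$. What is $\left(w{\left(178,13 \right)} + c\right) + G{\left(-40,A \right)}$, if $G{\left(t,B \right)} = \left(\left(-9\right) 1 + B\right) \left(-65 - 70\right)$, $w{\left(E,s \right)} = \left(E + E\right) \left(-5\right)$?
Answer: $-16414$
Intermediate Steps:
$A = - \frac{88}{3}$ ($A = \left(- \frac{1}{6}\right) 176 = - \frac{88}{3} \approx -29.333$)
$w{\left(E,s \right)} = - 10 E$ ($w{\left(E,s \right)} = 2 E \left(-5\right) = - 10 E$)
$G{\left(t,B \right)} = 1215 - 135 B$ ($G{\left(t,B \right)} = \left(-9 + B\right) \left(-135\right) = 1215 - 135 B$)
$c = -19809$ ($c = -14869 - 4940 = -19809$)
$\left(w{\left(178,13 \right)} + c\right) + G{\left(-40,A \right)} = \left(\left(-10\right) 178 - 19809\right) + \left(1215 - -3960\right) = \left(-1780 - 19809\right) + \left(1215 + 3960\right) = -21589 + 5175 = -16414$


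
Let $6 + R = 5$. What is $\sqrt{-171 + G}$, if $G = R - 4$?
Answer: $4 i \sqrt{11} \approx 13.266 i$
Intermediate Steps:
$R = -1$ ($R = -6 + 5 = -1$)
$G = -5$ ($G = -1 - 4 = -5$)
$\sqrt{-171 + G} = \sqrt{-171 - 5} = \sqrt{-176} = 4 i \sqrt{11}$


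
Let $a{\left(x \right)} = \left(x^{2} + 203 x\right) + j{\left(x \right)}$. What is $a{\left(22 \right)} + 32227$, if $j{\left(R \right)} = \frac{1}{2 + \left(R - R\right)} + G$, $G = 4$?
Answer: $\frac{74363}{2} \approx 37182.0$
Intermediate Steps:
$j{\left(R \right)} = \frac{9}{2}$ ($j{\left(R \right)} = \frac{1}{2 + \left(R - R\right)} + 4 = \frac{1}{2 + 0} + 4 = \frac{1}{2} + 4 = \frac{9}{2}$)
$a{\left(x \right)} = \frac{9}{2} + x^{2} + 203 x$ ($a{\left(x \right)} = \left(x^{2} + 203 x\right) + \frac{9}{2} = \frac{9}{2} + x^{2} + 203 x$)
$a{\left(22 \right)} + 32227 = \left(\frac{9}{2} + 22^{2} + 203 \cdot 22\right) + 32227 = \left(\frac{9}{2} + 484 + 4466\right) + 32227 = \frac{9909}{2} + 32227 = \frac{74363}{2}$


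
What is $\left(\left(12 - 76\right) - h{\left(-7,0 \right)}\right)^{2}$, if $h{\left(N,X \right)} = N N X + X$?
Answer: $4096$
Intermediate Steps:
$h{\left(N,X \right)} = X + X N^{2}$ ($h{\left(N,X \right)} = N^{2} X + X = X N^{2} + X = X + X N^{2}$)
$\left(\left(12 - 76\right) - h{\left(-7,0 \right)}\right)^{2} = \left(\left(12 - 76\right) - 0 \left(1 + \left(-7\right)^{2}\right)\right)^{2} = \left(\left(12 - 76\right) - 0 \left(1 + 49\right)\right)^{2} = \left(-64 - 0 \cdot 50\right)^{2} = \left(-64 - 0\right)^{2} = \left(-64 + 0\right)^{2} = \left(-64\right)^{2} = 4096$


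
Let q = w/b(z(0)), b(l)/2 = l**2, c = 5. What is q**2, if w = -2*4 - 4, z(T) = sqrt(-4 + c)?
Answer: 36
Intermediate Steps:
z(T) = 1 (z(T) = sqrt(-4 + 5) = sqrt(1) = 1)
w = -12 (w = -8 - 4 = -12)
b(l) = 2*l**2
q = -6 (q = -12/(2*1**2) = -12/(2*1) = -12/2 = -12*1/2 = -6)
q**2 = (-6)**2 = 36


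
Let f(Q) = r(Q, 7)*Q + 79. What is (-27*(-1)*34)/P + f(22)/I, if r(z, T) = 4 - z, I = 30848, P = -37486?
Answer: -20100763/578184064 ≈ -0.034765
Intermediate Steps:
f(Q) = 79 + Q*(4 - Q) (f(Q) = (4 - Q)*Q + 79 = Q*(4 - Q) + 79 = 79 + Q*(4 - Q))
(-27*(-1)*34)/P + f(22)/I = (-27*(-1)*34)/(-37486) + (79 - 1*22*(-4 + 22))/30848 = (27*34)*(-1/37486) + (79 - 1*22*18)*(1/30848) = 918*(-1/37486) + (79 - 396)*(1/30848) = -459/18743 - 317*1/30848 = -459/18743 - 317/30848 = -20100763/578184064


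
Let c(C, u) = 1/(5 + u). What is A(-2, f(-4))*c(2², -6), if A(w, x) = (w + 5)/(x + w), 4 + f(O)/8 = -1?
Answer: 1/14 ≈ 0.071429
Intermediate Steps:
f(O) = -40 (f(O) = -32 + 8*(-1) = -32 - 8 = -40)
A(w, x) = (5 + w)/(w + x)
A(-2, f(-4))*c(2², -6) = ((5 - 2)/(-2 - 40))/(5 - 6) = (3/(-42))/(-1) = -1/42*3*(-1) = -1/14*(-1) = 1/14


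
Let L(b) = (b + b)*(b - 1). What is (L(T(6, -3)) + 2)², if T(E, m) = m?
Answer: 676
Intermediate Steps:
L(b) = 2*b*(-1 + b) (L(b) = (2*b)*(-1 + b) = 2*b*(-1 + b))
(L(T(6, -3)) + 2)² = (2*(-3)*(-1 - 3) + 2)² = (2*(-3)*(-4) + 2)² = (24 + 2)² = 26² = 676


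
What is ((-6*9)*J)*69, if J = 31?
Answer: -115506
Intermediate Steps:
((-6*9)*J)*69 = (-6*9*31)*69 = -54*31*69 = -1674*69 = -115506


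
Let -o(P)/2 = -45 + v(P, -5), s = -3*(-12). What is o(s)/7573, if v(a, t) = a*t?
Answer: 450/7573 ≈ 0.059422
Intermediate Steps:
s = 36
o(P) = 90 + 10*P (o(P) = -2*(-45 + P*(-5)) = -2*(-45 - 5*P) = 90 + 10*P)
o(s)/7573 = (90 + 10*36)/7573 = (90 + 360)*(1/7573) = 450*(1/7573) = 450/7573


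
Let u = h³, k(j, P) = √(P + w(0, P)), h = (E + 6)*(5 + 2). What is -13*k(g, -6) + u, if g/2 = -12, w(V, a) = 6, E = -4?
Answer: 2744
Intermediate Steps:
h = 14 (h = (-4 + 6)*(5 + 2) = 2*7 = 14)
g = -24 (g = 2*(-12) = -24)
k(j, P) = √(6 + P) (k(j, P) = √(P + 6) = √(6 + P))
u = 2744 (u = 14³ = 2744)
-13*k(g, -6) + u = -13*√(6 - 6) + 2744 = -13*√0 + 2744 = -13*0 + 2744 = 0 + 2744 = 2744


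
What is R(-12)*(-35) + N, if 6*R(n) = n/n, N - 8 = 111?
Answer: 679/6 ≈ 113.17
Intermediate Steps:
N = 119 (N = 8 + 111 = 119)
R(n) = ⅙ (R(n) = (n/n)/6 = (⅙)*1 = ⅙)
R(-12)*(-35) + N = (⅙)*(-35) + 119 = -35/6 + 119 = 679/6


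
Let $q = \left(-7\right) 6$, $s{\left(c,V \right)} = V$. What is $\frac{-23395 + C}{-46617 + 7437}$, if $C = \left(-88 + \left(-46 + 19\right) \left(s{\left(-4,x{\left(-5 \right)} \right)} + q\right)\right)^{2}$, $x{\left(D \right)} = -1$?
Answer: $- \frac{187989}{6530} \approx -28.789$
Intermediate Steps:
$q = -42$
$C = 1151329$ ($C = \left(-88 + \left(-46 + 19\right) \left(-1 - 42\right)\right)^{2} = \left(-88 - -1161\right)^{2} = \left(-88 + 1161\right)^{2} = 1073^{2} = 1151329$)
$\frac{-23395 + C}{-46617 + 7437} = \frac{-23395 + 1151329}{-46617 + 7437} = \frac{1127934}{-39180} = 1127934 \left(- \frac{1}{39180}\right) = - \frac{187989}{6530}$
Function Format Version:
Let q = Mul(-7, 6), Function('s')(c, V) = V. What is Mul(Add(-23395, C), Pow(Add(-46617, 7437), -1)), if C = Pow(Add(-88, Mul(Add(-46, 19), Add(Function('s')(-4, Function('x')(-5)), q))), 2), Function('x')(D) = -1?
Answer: Rational(-187989, 6530) ≈ -28.789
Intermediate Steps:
q = -42
C = 1151329 (C = Pow(Add(-88, Mul(Add(-46, 19), Add(-1, -42))), 2) = Pow(Add(-88, Mul(-27, -43)), 2) = Pow(Add(-88, 1161), 2) = Pow(1073, 2) = 1151329)
Mul(Add(-23395, C), Pow(Add(-46617, 7437), -1)) = Mul(Add(-23395, 1151329), Pow(Add(-46617, 7437), -1)) = Mul(1127934, Pow(-39180, -1)) = Mul(1127934, Rational(-1, 39180)) = Rational(-187989, 6530)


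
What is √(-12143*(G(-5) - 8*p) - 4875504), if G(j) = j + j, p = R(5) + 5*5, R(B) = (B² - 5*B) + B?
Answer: 7*I*√37546 ≈ 1356.4*I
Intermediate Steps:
R(B) = B² - 4*B
p = 30 (p = 5*(-4 + 5) + 5*5 = 5*1 + 25 = 5 + 25 = 30)
G(j) = 2*j
√(-12143*(G(-5) - 8*p) - 4875504) = √(-12143*(2*(-5) - 8*30) - 4875504) = √(-12143*(-10 - 240) - 4875504) = √(-12143*(-250) - 4875504) = √(3035750 - 4875504) = √(-1839754) = 7*I*√37546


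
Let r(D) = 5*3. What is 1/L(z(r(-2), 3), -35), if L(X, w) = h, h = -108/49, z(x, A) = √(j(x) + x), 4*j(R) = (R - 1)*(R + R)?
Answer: -49/108 ≈ -0.45370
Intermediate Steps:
r(D) = 15
j(R) = R*(-1 + R)/2 (j(R) = ((R - 1)*(R + R))/4 = ((-1 + R)*(2*R))/4 = (2*R*(-1 + R))/4 = R*(-1 + R)/2)
z(x, A) = √(x + x*(-1 + x)/2) (z(x, A) = √(x*(-1 + x)/2 + x) = √(x + x*(-1 + x)/2))
h = -108/49 (h = -108*1/49 = -108/49 ≈ -2.2041)
L(X, w) = -108/49
1/L(z(r(-2), 3), -35) = 1/(-108/49) = -49/108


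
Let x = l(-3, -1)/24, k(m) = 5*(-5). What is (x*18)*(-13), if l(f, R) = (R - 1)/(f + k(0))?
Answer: -39/56 ≈ -0.69643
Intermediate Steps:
k(m) = -25
l(f, R) = (-1 + R)/(-25 + f) (l(f, R) = (R - 1)/(f - 25) = (-1 + R)/(-25 + f))
x = 1/336 (x = ((-1 - 1)/(-25 - 3))/24 = (-2/(-28))*(1/24) = -1/28*(-2)*(1/24) = (1/14)*(1/24) = 1/336 ≈ 0.0029762)
(x*18)*(-13) = ((1/336)*18)*(-13) = (3/56)*(-13) = -39/56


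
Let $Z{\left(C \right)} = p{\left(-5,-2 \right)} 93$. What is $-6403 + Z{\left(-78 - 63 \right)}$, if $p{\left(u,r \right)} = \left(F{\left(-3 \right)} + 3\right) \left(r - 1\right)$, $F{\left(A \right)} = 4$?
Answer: $-8356$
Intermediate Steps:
$p{\left(u,r \right)} = -7 + 7 r$ ($p{\left(u,r \right)} = \left(4 + 3\right) \left(r - 1\right) = 7 \left(-1 + r\right) = -7 + 7 r$)
$Z{\left(C \right)} = -1953$ ($Z{\left(C \right)} = \left(-7 + 7 \left(-2\right)\right) 93 = \left(-7 - 14\right) 93 = \left(-21\right) 93 = -1953$)
$-6403 + Z{\left(-78 - 63 \right)} = -6403 - 1953 = -8356$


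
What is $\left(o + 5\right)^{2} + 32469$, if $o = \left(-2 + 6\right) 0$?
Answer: $32494$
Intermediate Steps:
$o = 0$ ($o = 4 \cdot 0 = 0$)
$\left(o + 5\right)^{2} + 32469 = \left(0 + 5\right)^{2} + 32469 = 5^{2} + 32469 = 25 + 32469 = 32494$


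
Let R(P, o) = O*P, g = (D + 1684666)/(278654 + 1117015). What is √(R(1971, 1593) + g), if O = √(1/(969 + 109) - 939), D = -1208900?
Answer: √(130146324060984 + 4886375516085294*I*√22269302)/19539366 ≈ 173.78 + 173.78*I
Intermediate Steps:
O = I*√22269302/154 (O = √(1/1078 - 939) = √(-1012241/1078) = I*√22269302/154 ≈ 30.643*I)
g = 475766/1395669 (g = (-1208900 + 1684666)/(278654 + 1117015) = 475766/1395669 ≈ 0.34089)
R(P, o) = I*P*√22269302/154 (R(P, o) = (I*√22269302/154)*P = I*P*√22269302/154)
√(R(1971, 1593) + g) = √((1/154)*I*1971*√22269302 + 475766/1395669) = √(1971*I*√22269302/154 + 475766/1395669) = √(475766/1395669 + 1971*I*√22269302/154)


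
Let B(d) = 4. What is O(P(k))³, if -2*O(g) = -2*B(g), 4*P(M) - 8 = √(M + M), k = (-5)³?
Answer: 64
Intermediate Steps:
k = -125
P(M) = 2 + √2*√M/4 (P(M) = 2 + √(M + M)/4 = 2 + √(2*M)/4 = 2 + (√2*√M)/4 = 2 + √2*√M/4)
O(g) = 4 (O(g) = -(-1)*4 = -½*(-8) = 4)
O(P(k))³ = 4³ = 64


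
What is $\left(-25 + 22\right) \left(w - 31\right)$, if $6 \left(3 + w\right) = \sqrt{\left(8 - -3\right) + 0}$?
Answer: $102 - \frac{\sqrt{11}}{2} \approx 100.34$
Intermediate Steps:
$w = -3 + \frac{\sqrt{11}}{6}$ ($w = -3 + \frac{\sqrt{\left(8 - -3\right) + 0}}{6} = -3 + \frac{\sqrt{\left(8 + 3\right) + 0}}{6} = -3 + \frac{\sqrt{11 + 0}}{6} = -3 + \frac{\sqrt{11}}{6} \approx -2.4472$)
$\left(-25 + 22\right) \left(w - 31\right) = \left(-25 + 22\right) \left(\left(-3 + \frac{\sqrt{11}}{6}\right) - 31\right) = - 3 \left(-34 + \frac{\sqrt{11}}{6}\right) = 102 - \frac{\sqrt{11}}{2}$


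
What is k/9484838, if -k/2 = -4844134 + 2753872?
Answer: 2090262/4742419 ≈ 0.44076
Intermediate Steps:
k = 4180524 (k = -2*(-4844134 + 2753872) = -2*(-2090262) = 4180524)
k/9484838 = 4180524/9484838 = 4180524*(1/9484838) = 2090262/4742419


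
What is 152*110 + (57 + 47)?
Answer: 16824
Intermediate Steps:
152*110 + (57 + 47) = 16720 + 104 = 16824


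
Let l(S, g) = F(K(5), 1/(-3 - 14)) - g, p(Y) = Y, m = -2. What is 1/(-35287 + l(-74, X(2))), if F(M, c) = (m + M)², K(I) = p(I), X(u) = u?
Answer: -1/35280 ≈ -2.8345e-5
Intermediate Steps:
K(I) = I
F(M, c) = (-2 + M)²
l(S, g) = 9 - g (l(S, g) = (-2 + 5)² - g = 3² - g = 9 - g)
1/(-35287 + l(-74, X(2))) = 1/(-35287 + (9 - 1*2)) = 1/(-35287 + (9 - 2)) = 1/(-35287 + 7) = 1/(-35280) = -1/35280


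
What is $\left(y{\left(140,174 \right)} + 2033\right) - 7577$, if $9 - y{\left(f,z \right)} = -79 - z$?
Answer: $-5282$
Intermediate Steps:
$y{\left(f,z \right)} = 88 + z$ ($y{\left(f,z \right)} = 9 - \left(-79 - z\right) = 9 + \left(79 + z\right) = 88 + z$)
$\left(y{\left(140,174 \right)} + 2033\right) - 7577 = \left(\left(88 + 174\right) + 2033\right) - 7577 = \left(262 + 2033\right) - 7577 = 2295 - 7577 = -5282$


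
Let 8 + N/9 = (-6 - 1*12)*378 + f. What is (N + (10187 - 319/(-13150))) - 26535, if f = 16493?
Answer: 930770469/13150 ≈ 70781.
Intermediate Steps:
N = 87129 (N = -72 + 9*((-6 - 1*12)*378 + 16493) = -72 + 9*((-6 - 12)*378 + 16493) = -72 + 9*(-18*378 + 16493) = -72 + 9*(-6804 + 16493) = -72 + 9*9689 = -72 + 87201 = 87129)
(N + (10187 - 319/(-13150))) - 26535 = (87129 + (10187 - 319/(-13150))) - 26535 = (87129 + (10187 - 319*(-1/13150))) - 26535 = (87129 + (10187 + 319/13150)) - 26535 = (87129 + 133959369/13150) - 26535 = 1279705719/13150 - 26535 = 930770469/13150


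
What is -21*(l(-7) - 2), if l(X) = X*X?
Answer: -987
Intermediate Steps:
l(X) = X**2
-21*(l(-7) - 2) = -21*((-7)**2 - 2) = -21*(49 - 2) = -21*47 = -987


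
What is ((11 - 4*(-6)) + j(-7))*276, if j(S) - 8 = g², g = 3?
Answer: 14352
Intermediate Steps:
j(S) = 17 (j(S) = 8 + 3² = 8 + 9 = 17)
((11 - 4*(-6)) + j(-7))*276 = ((11 - 4*(-6)) + 17)*276 = ((11 + 24) + 17)*276 = (35 + 17)*276 = 52*276 = 14352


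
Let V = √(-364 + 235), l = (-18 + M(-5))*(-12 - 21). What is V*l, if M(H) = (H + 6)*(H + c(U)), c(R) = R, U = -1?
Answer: 792*I*√129 ≈ 8995.4*I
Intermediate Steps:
M(H) = (-1 + H)*(6 + H) (M(H) = (H + 6)*(H - 1) = (6 + H)*(-1 + H) = (-1 + H)*(6 + H))
l = 792 (l = (-18 + (-6 + (-5)² + 5*(-5)))*(-12 - 21) = (-18 + (-6 + 25 - 25))*(-33) = (-18 - 6)*(-33) = -24*(-33) = 792)
V = I*√129 (V = √(-129) = I*√129 ≈ 11.358*I)
V*l = (I*√129)*792 = 792*I*√129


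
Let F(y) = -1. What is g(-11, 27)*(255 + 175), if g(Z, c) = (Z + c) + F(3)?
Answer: 6450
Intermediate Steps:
g(Z, c) = -1 + Z + c (g(Z, c) = (Z + c) - 1 = -1 + Z + c)
g(-11, 27)*(255 + 175) = (-1 - 11 + 27)*(255 + 175) = 15*430 = 6450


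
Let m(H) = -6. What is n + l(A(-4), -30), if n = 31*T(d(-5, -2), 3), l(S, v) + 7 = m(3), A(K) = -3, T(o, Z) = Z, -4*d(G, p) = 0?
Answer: 80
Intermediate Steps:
d(G, p) = 0 (d(G, p) = -¼*0 = 0)
l(S, v) = -13 (l(S, v) = -7 - 6 = -13)
n = 93 (n = 31*3 = 93)
n + l(A(-4), -30) = 93 - 13 = 80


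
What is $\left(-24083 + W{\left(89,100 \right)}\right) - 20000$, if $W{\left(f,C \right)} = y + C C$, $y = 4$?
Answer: $-34079$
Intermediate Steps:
$W{\left(f,C \right)} = 4 + C^{2}$ ($W{\left(f,C \right)} = 4 + C C = 4 + C^{2}$)
$\left(-24083 + W{\left(89,100 \right)}\right) - 20000 = \left(-24083 + \left(4 + 100^{2}\right)\right) - 20000 = \left(-24083 + \left(4 + 10000\right)\right) - 20000 = \left(-24083 + 10004\right) - 20000 = -14079 - 20000 = -34079$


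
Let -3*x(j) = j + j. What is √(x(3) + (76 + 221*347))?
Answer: 3*√8529 ≈ 277.06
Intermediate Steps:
x(j) = -2*j/3 (x(j) = -(j + j)/3 = -2*j/3)
√(x(3) + (76 + 221*347)) = √(-⅔*3 + (76 + 221*347)) = √(-2 + (76 + 76687)) = √(-2 + 76763) = √76761 = 3*√8529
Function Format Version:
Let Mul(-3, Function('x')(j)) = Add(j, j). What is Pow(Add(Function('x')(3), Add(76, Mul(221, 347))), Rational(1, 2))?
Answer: Mul(3, Pow(8529, Rational(1, 2))) ≈ 277.06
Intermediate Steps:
Function('x')(j) = Mul(Rational(-2, 3), j) (Function('x')(j) = Mul(Rational(-1, 3), Add(j, j)) = Mul(Rational(-1, 3), Mul(2, j)) = Mul(Rational(-2, 3), j))
Pow(Add(Function('x')(3), Add(76, Mul(221, 347))), Rational(1, 2)) = Pow(Add(Mul(Rational(-2, 3), 3), Add(76, Mul(221, 347))), Rational(1, 2)) = Pow(Add(-2, Add(76, 76687)), Rational(1, 2)) = Pow(Add(-2, 76763), Rational(1, 2)) = Pow(76761, Rational(1, 2)) = Mul(3, Pow(8529, Rational(1, 2)))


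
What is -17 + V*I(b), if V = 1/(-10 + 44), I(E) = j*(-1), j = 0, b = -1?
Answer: -17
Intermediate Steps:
I(E) = 0 (I(E) = 0*(-1) = 0)
V = 1/34 ≈ 0.029412
-17 + V*I(b) = -17 + (1/34)*0 = -17 + 0 = -17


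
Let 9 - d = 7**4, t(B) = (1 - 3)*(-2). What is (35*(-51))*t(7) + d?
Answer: -9532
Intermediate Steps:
t(B) = 4 (t(B) = -2*(-2) = 4)
d = -2392 (d = 9 - 1*7**4 = 9 - 1*2401 = 9 - 2401 = -2392)
(35*(-51))*t(7) + d = (35*(-51))*4 - 2392 = -1785*4 - 2392 = -7140 - 2392 = -9532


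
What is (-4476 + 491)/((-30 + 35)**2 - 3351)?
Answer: 3985/3326 ≈ 1.1981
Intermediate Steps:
(-4476 + 491)/((-30 + 35)**2 - 3351) = -3985/(5**2 - 3351) = -3985/(25 - 3351) = -3985/(-3326) = -3985*(-1/3326) = 3985/3326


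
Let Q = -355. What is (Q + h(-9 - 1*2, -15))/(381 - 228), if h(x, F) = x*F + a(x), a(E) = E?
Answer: -67/51 ≈ -1.3137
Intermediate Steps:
h(x, F) = x + F*x (h(x, F) = x*F + x = F*x + x = x + F*x)
(Q + h(-9 - 1*2, -15))/(381 - 228) = (-355 + (-9 - 1*2)*(1 - 15))/(381 - 228) = (-355 + (-9 - 2)*(-14))/153 = (-355 - 11*(-14))*(1/153) = (-355 + 154)*(1/153) = -201*1/153 = -67/51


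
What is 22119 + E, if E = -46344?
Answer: -24225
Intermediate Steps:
22119 + E = 22119 - 46344 = -24225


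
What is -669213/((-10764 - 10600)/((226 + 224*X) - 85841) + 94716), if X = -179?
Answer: -84127435443/11906864440 ≈ -7.0655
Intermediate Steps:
-669213/((-10764 - 10600)/((226 + 224*X) - 85841) + 94716) = -669213/((-10764 - 10600)/((226 + 224*(-179)) - 85841) + 94716) = -669213/(-21364/((226 - 40096) - 85841) + 94716) = -669213/(-21364/(-39870 - 85841) + 94716) = -669213/(-21364/(-125711) + 94716) = -669213/(-21364*(-1/125711) + 94716) = -669213/(21364/125711 + 94716) = -669213/11906864440/125711 = -669213*125711/11906864440 = -84127435443/11906864440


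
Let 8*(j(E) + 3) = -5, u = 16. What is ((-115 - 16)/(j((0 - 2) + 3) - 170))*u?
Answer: 16768/1389 ≈ 12.072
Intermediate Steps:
j(E) = -29/8 (j(E) = -3 + (⅛)*(-5) = -3 - 5/8 = -29/8)
((-115 - 16)/(j((0 - 2) + 3) - 170))*u = ((-115 - 16)/(-29/8 - 170))*16 = -131/(-1389/8)*16 = -131*(-8/1389)*16 = (1048/1389)*16 = 16768/1389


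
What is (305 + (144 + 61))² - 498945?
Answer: -238845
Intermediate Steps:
(305 + (144 + 61))² - 498945 = (305 + 205)² - 498945 = 510² - 498945 = 260100 - 498945 = -238845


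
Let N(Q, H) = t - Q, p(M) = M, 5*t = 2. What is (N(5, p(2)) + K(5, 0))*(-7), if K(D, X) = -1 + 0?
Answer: 196/5 ≈ 39.200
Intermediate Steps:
t = ⅖ (t = (⅕)*2 = ⅖ ≈ 0.40000)
N(Q, H) = ⅖ - Q
K(D, X) = -1
(N(5, p(2)) + K(5, 0))*(-7) = ((⅖ - 1*5) - 1)*(-7) = ((⅖ - 5) - 1)*(-7) = (-23/5 - 1)*(-7) = -28/5*(-7) = 196/5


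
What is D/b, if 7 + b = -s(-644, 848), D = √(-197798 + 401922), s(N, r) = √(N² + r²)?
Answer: -8*√3616311815/1133791 + 14*√51031/1133791 ≈ -0.42153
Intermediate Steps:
D = 2*√51031 (D = √204124 = 2*√51031 ≈ 451.80)
b = -7 - 4*√70865 (b = -7 - √((-644)² + 848²) = -7 - √(414736 + 719104) = -7 - √1133840 = -7 - 4*√70865 ≈ -1071.8)
D/b = (2*√51031)/(-7 - 4*√70865) = 2*√51031/(-7 - 4*√70865)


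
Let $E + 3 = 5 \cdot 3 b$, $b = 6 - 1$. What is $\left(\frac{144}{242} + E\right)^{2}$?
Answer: $\frac{77158656}{14641} \approx 5270.0$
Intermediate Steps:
$b = 5$
$E = 72$ ($E = -3 + 5 \cdot 3 \cdot 5 = -3 + 15 \cdot 5 = -3 + 75 = 72$)
$\left(\frac{144}{242} + E\right)^{2} = \left(\frac{144}{242} + 72\right)^{2} = \left(144 \cdot \frac{1}{242} + 72\right)^{2} = \left(\frac{72}{121} + 72\right)^{2} = \left(\frac{8784}{121}\right)^{2} = \frac{77158656}{14641}$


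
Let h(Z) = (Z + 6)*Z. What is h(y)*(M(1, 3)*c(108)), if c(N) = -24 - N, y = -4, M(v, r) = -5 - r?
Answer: -8448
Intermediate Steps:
h(Z) = Z*(6 + Z) (h(Z) = (6 + Z)*Z = Z*(6 + Z))
h(y)*(M(1, 3)*c(108)) = (-4*(6 - 4))*((-5 - 1*3)*(-24 - 1*108)) = (-4*2)*((-5 - 3)*(-24 - 108)) = -(-64)*(-132) = -8*1056 = -8448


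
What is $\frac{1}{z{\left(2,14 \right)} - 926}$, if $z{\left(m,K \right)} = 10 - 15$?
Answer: $- \frac{1}{931} \approx -0.0010741$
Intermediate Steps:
$z{\left(m,K \right)} = -5$
$\frac{1}{z{\left(2,14 \right)} - 926} = \frac{1}{-5 - 926} = \frac{1}{-931} = - \frac{1}{931}$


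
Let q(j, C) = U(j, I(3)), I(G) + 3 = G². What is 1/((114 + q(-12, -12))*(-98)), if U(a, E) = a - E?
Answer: -1/9408 ≈ -0.00010629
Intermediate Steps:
I(G) = -3 + G²
q(j, C) = -6 + j (q(j, C) = j - (-3 + 3²) = j - (-3 + 9) = j - 1*6 = j - 6 = -6 + j)
1/((114 + q(-12, -12))*(-98)) = 1/((114 + (-6 - 12))*(-98)) = 1/((114 - 18)*(-98)) = 1/(96*(-98)) = 1/(-9408) = -1/9408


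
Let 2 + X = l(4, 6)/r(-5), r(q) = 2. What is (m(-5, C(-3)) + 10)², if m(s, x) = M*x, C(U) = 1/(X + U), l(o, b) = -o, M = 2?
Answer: 4624/49 ≈ 94.367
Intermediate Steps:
X = -4 (X = -2 - 1*4/2 = -2 - 4*½ = -2 - 2 = -4)
C(U) = 1/(-4 + U)
m(s, x) = 2*x
(m(-5, C(-3)) + 10)² = (2/(-4 - 3) + 10)² = (2/(-7) + 10)² = (2*(-⅐) + 10)² = (-2/7 + 10)² = (68/7)² = 4624/49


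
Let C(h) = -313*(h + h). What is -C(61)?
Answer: 38186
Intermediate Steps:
C(h) = -626*h
-C(61) = -(-626)*61 = -1*(-38186) = 38186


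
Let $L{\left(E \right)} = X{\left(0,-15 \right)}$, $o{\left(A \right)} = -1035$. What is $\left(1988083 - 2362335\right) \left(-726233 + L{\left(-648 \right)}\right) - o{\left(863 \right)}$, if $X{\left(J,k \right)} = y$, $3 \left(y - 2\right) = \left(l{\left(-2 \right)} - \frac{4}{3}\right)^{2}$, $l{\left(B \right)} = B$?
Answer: $\frac{7338384516469}{27} \approx 2.7179 \cdot 10^{11}$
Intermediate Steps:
$y = \frac{154}{27}$ ($y = 2 + \frac{\left(-2 - \frac{4}{3}\right)^{2}}{3} = 2 + \frac{\left(- \frac{10}{3}\right)^{2}}{3} = 2 + \frac{1}{3} \cdot \frac{100}{9} = 2 + \frac{100}{27} = \frac{154}{27} \approx 5.7037$)
$X{\left(J,k \right)} = \frac{154}{27}$
$L{\left(E \right)} = \frac{154}{27}$
$\left(1988083 - 2362335\right) \left(-726233 + L{\left(-648 \right)}\right) - o{\left(863 \right)} = \left(1988083 - 2362335\right) \left(-726233 + \frac{154}{27}\right) - -1035 = \left(-374252\right) \left(- \frac{19608137}{27}\right) + 1035 = \frac{7338384488524}{27} + 1035 = \frac{7338384516469}{27}$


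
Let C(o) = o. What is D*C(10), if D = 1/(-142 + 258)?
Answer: 5/58 ≈ 0.086207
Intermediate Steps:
D = 1/116 ≈ 0.0086207
D*C(10) = (1/116)*10 = 5/58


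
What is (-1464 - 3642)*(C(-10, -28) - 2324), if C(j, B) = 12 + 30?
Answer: 11651892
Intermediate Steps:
C(j, B) = 42
(-1464 - 3642)*(C(-10, -28) - 2324) = (-1464 - 3642)*(42 - 2324) = -5106*(-2282) = 11651892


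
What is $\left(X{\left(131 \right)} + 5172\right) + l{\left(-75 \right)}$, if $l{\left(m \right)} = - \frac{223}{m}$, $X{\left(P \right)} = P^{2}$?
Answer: $\frac{1675198}{75} \approx 22336.0$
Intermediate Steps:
$\left(X{\left(131 \right)} + 5172\right) + l{\left(-75 \right)} = \left(131^{2} + 5172\right) - \frac{223}{-75} = \left(17161 + 5172\right) - - \frac{223}{75} = 22333 + \frac{223}{75} = \frac{1675198}{75}$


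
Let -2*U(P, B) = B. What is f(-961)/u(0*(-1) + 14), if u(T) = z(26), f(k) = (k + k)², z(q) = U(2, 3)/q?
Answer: -192092368/3 ≈ -6.4031e+7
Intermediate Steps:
U(P, B) = -B/2
z(q) = -3/(2*q) (z(q) = (-½*3)/q = -3/(2*q))
f(k) = 4*k² (f(k) = (2*k)² = 4*k²)
u(T) = -3/52 (u(T) = -3/2/26 = -3/2*1/26 = -3/52)
f(-961)/u(0*(-1) + 14) = (4*(-961)²)/(-3/52) = (4*923521)*(-52/3) = 3694084*(-52/3) = -192092368/3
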